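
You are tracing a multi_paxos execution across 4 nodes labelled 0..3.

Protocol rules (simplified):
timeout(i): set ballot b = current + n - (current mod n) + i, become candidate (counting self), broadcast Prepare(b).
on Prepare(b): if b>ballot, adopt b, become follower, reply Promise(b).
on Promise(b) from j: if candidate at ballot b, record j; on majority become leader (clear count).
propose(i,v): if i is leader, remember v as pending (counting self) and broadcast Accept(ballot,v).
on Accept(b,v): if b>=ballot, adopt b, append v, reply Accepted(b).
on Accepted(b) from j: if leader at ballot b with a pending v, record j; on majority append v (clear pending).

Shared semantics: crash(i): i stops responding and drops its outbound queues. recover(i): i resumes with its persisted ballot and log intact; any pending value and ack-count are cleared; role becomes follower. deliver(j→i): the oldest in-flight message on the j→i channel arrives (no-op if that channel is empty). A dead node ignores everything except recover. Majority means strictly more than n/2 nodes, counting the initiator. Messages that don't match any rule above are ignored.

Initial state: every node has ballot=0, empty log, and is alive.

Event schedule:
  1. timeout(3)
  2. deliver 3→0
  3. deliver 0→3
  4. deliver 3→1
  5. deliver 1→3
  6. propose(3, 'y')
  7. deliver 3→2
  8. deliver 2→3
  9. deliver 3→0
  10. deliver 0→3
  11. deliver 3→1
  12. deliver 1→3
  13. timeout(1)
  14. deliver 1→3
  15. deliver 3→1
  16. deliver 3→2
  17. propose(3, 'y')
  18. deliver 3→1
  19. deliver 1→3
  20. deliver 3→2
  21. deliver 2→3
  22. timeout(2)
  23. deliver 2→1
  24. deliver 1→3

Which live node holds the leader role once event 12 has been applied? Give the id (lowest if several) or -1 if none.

e1 timeout(3): 3[cand,b=7,-]
e2 deliver 3→0: 0[foll,b=7,-]
e3 deliver 0→3: ·
e4 deliver 3→1: 1[foll,b=7,-]
e5 deliver 1→3: 3[lead,b=7,-]
e6 propose(3,'y'): ·
e7 deliver 3→2: 2[foll,b=7,-]
e8 deliver 2→3: ·
e9 deliver 3→0: 0[foll,b=7,y]
e10 deliver 0→3: ·
e11 deliver 3→1: 1[foll,b=7,y]
e12 deliver 1→3: 3[lead,b=7,y]

3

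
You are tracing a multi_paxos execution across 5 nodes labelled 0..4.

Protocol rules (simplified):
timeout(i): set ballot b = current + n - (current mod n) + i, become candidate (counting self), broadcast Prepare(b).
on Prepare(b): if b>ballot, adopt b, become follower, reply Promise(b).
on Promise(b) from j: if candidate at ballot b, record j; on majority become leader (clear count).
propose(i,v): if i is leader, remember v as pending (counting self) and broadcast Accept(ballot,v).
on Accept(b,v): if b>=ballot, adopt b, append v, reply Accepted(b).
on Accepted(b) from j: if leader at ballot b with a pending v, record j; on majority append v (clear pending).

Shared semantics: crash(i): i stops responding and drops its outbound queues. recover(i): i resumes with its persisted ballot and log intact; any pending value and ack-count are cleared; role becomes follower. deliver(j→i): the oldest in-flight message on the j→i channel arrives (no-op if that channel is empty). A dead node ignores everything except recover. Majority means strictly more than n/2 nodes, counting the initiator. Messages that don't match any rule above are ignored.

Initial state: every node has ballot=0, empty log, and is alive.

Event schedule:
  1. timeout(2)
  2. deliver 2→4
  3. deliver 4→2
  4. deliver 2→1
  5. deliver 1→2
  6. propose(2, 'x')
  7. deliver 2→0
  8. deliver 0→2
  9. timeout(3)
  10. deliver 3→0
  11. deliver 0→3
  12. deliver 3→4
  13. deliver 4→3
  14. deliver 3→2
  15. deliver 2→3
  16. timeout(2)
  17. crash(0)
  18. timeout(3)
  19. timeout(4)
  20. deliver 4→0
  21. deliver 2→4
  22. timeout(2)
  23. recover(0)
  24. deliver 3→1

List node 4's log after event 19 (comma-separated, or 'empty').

after 1 — timeout(2): n2:cand/b7/[-]
after 2 — deliver 2→4: n4:foll/b7/[-]
after 3 — deliver 4→2: ·
after 4 — deliver 2→1: n1:foll/b7/[-]
after 5 — deliver 1→2: n2:lead/b7/[-]
after 6 — propose(2,'x'): ·
after 7 — deliver 2→0: n0:foll/b7/[-]
after 8 — deliver 0→2: ·
after 9 — timeout(3): n3:cand/b8/[-]
after 10 — deliver 3→0: n0:foll/b8/[-]
after 11 — deliver 0→3: ·
after 12 — deliver 3→4: n4:foll/b8/[-]
after 13 — deliver 4→3: n3:lead/b8/[-]
after 14 — deliver 3→2: n2:foll/b8/[-]
after 15 — deliver 2→3: ·
after 16 — timeout(2): n2:cand/b12/[-]
after 17 — crash(0): n0:✗foll/b8/[-]
after 18 — timeout(3): n3:cand/b13/[-]
after 19 — timeout(4): n4:cand/b14/[-]

empty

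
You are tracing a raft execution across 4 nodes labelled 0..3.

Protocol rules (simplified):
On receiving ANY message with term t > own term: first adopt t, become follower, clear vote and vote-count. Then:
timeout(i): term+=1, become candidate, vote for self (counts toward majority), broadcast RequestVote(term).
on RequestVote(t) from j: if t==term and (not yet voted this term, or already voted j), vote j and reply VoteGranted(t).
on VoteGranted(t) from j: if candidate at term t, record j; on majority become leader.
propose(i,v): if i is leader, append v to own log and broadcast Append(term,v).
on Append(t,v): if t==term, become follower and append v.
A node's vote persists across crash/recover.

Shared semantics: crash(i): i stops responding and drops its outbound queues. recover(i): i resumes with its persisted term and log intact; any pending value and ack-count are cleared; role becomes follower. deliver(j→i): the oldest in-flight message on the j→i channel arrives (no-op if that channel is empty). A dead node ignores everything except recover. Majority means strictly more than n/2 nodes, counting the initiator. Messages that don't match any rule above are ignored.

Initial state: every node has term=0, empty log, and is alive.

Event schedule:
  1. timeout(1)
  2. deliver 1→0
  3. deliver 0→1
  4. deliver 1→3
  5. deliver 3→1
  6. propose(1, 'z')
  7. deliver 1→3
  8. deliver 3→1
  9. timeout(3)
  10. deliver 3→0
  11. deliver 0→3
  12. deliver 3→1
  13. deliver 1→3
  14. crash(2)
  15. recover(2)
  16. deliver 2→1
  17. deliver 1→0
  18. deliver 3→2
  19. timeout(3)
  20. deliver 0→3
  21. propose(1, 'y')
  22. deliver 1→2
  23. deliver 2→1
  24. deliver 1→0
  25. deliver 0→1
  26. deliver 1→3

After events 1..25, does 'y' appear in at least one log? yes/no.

no

step 1 timeout(1): 1={cand,t=1,log=-}
step 2 deliver 1→0: 0={foll,t=1,log=-}
step 3 deliver 0→1: —
step 4 deliver 1→3: 3={foll,t=1,log=-}
step 5 deliver 3→1: 1={lead,t=1,log=-}
step 6 propose(1,'z'): 1={lead,t=1,log=z}
step 7 deliver 1→3: 3={foll,t=1,log=z}
step 8 deliver 3→1: —
step 9 timeout(3): 3={cand,t=2,log=z}
step 10 deliver 3→0: 0={foll,t=2,log=-}
step 11 deliver 0→3: —
step 12 deliver 3→1: 1={foll,t=2,log=z}
step 13 deliver 1→3: 3={lead,t=2,log=z}
step 14 crash(2): 2={✗foll,t=0,log=-}
step 15 recover(2): 2={foll,t=0,log=-}
step 16 deliver 2→1: —
step 17 deliver 1→0: —
step 18 deliver 3→2: 2={foll,t=2,log=-}
step 19 timeout(3): 3={cand,t=3,log=z}
step 20 deliver 0→3: —
step 21 propose(1,'y'): —
step 22 deliver 1→2: —
step 23 deliver 2→1: —
step 24 deliver 1→0: —
step 25 deliver 0→1: —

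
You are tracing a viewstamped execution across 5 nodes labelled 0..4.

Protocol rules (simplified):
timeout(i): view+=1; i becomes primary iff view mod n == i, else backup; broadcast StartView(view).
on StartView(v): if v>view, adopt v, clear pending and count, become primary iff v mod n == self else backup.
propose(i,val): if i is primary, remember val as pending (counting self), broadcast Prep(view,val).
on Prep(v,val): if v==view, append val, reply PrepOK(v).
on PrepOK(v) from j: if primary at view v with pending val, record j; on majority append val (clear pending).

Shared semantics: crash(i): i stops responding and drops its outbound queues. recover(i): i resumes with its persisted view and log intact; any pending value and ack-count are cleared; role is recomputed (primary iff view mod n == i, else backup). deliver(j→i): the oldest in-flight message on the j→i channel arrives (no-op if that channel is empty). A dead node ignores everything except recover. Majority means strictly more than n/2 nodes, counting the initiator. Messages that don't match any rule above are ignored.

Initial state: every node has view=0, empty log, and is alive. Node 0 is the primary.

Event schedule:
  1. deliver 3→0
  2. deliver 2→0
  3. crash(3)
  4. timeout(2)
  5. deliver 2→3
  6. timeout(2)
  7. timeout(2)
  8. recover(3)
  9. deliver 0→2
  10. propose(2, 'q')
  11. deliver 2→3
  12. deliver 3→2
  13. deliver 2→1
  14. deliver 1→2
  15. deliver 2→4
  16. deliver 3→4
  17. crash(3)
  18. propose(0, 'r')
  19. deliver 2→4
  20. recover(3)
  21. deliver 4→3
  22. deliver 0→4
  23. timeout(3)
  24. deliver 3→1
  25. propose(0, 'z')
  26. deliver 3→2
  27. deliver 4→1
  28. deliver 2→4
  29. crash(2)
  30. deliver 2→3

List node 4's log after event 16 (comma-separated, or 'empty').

empty

1. deliver 3→0:  nop
2. deliver 2→0:  nop
3. crash(3):  <3:✗back v0 ->
4. timeout(2):  <2:back v1 ->
5. deliver 2→3:  nop
6. timeout(2):  <2:prim v2 ->
7. timeout(2):  <2:back v3 ->
8. recover(3):  <3:back v0 ->
9. deliver 0→2:  nop
10. propose(2,'q'):  nop
11. deliver 2→3:  <3:back v1 ->
12. deliver 3→2:  nop
13. deliver 2→1:  <1:prim v1 ->
14. deliver 1→2:  nop
15. deliver 2→4:  <4:back v1 ->
16. deliver 3→4:  nop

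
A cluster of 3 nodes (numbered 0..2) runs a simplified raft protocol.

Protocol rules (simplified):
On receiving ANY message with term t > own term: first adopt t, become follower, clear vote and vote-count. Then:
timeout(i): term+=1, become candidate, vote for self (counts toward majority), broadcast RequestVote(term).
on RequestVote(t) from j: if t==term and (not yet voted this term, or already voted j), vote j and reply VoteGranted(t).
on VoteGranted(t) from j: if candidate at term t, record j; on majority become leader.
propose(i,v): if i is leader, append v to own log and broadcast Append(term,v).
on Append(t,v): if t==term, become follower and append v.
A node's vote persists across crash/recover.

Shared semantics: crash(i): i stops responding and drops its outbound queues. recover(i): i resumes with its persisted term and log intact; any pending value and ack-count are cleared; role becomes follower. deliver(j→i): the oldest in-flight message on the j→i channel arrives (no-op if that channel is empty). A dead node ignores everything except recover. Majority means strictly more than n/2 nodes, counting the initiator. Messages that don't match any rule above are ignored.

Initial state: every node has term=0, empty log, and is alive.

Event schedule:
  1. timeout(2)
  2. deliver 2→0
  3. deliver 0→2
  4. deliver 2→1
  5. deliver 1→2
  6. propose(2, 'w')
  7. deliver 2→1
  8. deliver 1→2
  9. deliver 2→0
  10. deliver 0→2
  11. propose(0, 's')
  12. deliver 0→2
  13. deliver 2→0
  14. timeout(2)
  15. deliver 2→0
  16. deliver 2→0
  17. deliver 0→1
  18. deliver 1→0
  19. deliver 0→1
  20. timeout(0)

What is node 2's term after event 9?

step 1 timeout(2): 2={cand,t=1,log=-}
step 2 deliver 2→0: 0={foll,t=1,log=-}
step 3 deliver 0→2: 2={lead,t=1,log=-}
step 4 deliver 2→1: 1={foll,t=1,log=-}
step 5 deliver 1→2: —
step 6 propose(2,'w'): 2={lead,t=1,log=w}
step 7 deliver 2→1: 1={foll,t=1,log=w}
step 8 deliver 1→2: —
step 9 deliver 2→0: 0={foll,t=1,log=w}

1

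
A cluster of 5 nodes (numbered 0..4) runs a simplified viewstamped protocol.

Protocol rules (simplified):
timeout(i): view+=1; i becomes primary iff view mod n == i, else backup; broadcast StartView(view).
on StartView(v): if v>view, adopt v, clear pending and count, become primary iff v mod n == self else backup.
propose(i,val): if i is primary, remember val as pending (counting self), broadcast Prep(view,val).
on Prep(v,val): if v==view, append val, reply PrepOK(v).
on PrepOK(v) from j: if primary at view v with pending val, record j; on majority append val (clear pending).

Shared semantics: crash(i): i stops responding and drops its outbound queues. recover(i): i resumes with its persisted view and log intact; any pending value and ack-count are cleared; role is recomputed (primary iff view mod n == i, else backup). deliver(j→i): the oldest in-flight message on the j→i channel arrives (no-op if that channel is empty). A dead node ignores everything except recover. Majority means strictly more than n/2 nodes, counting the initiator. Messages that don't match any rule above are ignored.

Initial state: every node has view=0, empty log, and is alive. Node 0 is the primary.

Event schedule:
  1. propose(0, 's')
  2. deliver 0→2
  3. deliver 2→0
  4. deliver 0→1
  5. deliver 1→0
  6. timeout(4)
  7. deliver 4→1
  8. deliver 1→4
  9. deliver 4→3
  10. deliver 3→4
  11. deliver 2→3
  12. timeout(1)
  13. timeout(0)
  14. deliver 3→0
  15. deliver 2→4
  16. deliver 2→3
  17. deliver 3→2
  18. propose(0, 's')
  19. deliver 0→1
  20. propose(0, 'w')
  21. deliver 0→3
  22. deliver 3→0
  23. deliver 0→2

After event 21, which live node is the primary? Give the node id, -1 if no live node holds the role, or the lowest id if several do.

1. propose(0,'s'):  nop
2. deliver 0→2:  <2:back v0 s>
3. deliver 2→0:  nop
4. deliver 0→1:  <1:back v0 s>
5. deliver 1→0:  <0:prim v0 s>
6. timeout(4):  <4:back v1 ->
7. deliver 4→1:  <1:prim v1 s>
8. deliver 1→4:  nop
9. deliver 4→3:  <3:back v1 ->
10. deliver 3→4:  nop
11. deliver 2→3:  nop
12. timeout(1):  <1:back v2 s>
13. timeout(0):  <0:back v1 s>
14. deliver 3→0:  nop
15. deliver 2→4:  nop
16. deliver 2→3:  nop
17. deliver 3→2:  nop
18. propose(0,'s'):  nop
19. deliver 0→1:  nop
20. propose(0,'w'):  nop
21. deliver 0→3:  nop

-1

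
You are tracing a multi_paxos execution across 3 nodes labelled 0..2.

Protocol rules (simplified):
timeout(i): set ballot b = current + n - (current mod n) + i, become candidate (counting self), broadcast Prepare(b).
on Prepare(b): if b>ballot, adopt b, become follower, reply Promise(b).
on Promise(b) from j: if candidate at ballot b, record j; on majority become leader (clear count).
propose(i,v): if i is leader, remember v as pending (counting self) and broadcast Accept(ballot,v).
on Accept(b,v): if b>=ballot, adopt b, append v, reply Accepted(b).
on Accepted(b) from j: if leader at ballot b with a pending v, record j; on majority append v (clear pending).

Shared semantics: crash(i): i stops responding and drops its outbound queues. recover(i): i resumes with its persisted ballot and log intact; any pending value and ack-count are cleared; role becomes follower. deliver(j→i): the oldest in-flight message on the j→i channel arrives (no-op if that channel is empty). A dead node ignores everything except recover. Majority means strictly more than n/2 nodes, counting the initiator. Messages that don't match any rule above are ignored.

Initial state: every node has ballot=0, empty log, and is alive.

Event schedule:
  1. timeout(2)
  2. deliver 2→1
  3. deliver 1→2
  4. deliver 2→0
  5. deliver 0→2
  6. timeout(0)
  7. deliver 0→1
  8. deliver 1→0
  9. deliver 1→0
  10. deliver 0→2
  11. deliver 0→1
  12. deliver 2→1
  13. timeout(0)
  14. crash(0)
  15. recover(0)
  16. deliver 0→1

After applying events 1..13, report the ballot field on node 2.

e1 timeout(2): 2[cand,b=5,-]
e2 deliver 2→1: 1[foll,b=5,-]
e3 deliver 1→2: 2[lead,b=5,-]
e4 deliver 2→0: 0[foll,b=5,-]
e5 deliver 0→2: ·
e6 timeout(0): 0[cand,b=6,-]
e7 deliver 0→1: 1[foll,b=6,-]
e8 deliver 1→0: 0[lead,b=6,-]
e9 deliver 1→0: ·
e10 deliver 0→2: 2[foll,b=6,-]
e11 deliver 0→1: ·
e12 deliver 2→1: ·
e13 timeout(0): 0[cand,b=9,-]

6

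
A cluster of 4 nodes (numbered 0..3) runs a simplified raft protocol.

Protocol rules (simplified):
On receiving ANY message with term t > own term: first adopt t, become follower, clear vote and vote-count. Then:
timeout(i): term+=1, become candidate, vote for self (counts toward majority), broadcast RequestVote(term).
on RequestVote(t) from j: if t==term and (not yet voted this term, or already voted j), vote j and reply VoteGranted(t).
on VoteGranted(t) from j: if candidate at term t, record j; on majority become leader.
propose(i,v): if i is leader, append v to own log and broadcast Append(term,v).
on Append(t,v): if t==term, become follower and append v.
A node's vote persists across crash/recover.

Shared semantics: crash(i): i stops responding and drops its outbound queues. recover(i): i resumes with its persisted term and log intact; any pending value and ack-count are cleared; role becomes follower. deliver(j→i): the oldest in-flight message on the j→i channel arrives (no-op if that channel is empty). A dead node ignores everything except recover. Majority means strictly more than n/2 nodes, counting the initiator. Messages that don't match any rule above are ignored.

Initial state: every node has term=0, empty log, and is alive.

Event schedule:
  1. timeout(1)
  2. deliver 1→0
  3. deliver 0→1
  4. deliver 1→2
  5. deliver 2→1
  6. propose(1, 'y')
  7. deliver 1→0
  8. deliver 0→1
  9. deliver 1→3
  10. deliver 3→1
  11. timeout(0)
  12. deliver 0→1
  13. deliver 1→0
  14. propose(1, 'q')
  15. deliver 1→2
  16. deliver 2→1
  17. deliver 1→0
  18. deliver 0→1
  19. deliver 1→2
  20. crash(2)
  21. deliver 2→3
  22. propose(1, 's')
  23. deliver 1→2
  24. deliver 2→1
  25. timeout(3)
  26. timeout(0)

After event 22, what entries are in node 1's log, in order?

y

e1 timeout(1): 1[cand,t=1,-]
e2 deliver 1→0: 0[foll,t=1,-]
e3 deliver 0→1: ·
e4 deliver 1→2: 2[foll,t=1,-]
e5 deliver 2→1: 1[lead,t=1,-]
e6 propose(1,'y'): 1[lead,t=1,y]
e7 deliver 1→0: 0[foll,t=1,y]
e8 deliver 0→1: ·
e9 deliver 1→3: 3[foll,t=1,-]
e10 deliver 3→1: ·
e11 timeout(0): 0[cand,t=2,y]
e12 deliver 0→1: 1[foll,t=2,y]
e13 deliver 1→0: ·
e14 propose(1,'q'): ·
e15 deliver 1→2: 2[foll,t=1,y]
e16 deliver 2→1: ·
e17 deliver 1→0: ·
e18 deliver 0→1: ·
e19 deliver 1→2: ·
e20 crash(2): 2[✗foll,t=1,y]
e21 deliver 2→3: ·
e22 propose(1,'s'): ·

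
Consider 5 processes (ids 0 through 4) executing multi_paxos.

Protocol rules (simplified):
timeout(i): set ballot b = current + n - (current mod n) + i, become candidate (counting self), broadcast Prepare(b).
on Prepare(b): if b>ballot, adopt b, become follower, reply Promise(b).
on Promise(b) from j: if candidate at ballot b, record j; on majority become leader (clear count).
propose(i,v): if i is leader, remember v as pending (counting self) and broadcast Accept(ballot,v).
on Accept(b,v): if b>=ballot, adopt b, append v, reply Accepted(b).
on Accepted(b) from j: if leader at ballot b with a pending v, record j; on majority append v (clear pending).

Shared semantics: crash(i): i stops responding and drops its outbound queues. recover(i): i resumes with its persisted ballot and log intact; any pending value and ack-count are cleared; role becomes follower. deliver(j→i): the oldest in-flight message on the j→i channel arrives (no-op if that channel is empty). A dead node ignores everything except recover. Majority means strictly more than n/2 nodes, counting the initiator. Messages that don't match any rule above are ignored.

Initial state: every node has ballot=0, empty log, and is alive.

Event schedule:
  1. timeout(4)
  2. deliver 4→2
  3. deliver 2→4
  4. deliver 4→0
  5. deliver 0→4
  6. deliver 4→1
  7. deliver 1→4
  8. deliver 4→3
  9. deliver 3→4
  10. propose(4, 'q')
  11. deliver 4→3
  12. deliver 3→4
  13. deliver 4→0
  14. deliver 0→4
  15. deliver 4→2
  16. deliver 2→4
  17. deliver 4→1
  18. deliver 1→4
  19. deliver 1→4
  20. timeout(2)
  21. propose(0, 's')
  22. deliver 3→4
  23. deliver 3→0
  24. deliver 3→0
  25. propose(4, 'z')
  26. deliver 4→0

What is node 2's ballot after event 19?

9

[1] timeout(4) → N4(cand b9 [-])
[2] deliver 4→2 → N2(foll b9 [-])
[3] deliver 2→4 → ∅
[4] deliver 4→0 → N0(foll b9 [-])
[5] deliver 0→4 → N4(lead b9 [-])
[6] deliver 4→1 → N1(foll b9 [-])
[7] deliver 1→4 → ∅
[8] deliver 4→3 → N3(foll b9 [-])
[9] deliver 3→4 → ∅
[10] propose(4,'q') → ∅
[11] deliver 4→3 → N3(foll b9 [q])
[12] deliver 3→4 → ∅
[13] deliver 4→0 → N0(foll b9 [q])
[14] deliver 0→4 → N4(lead b9 [q])
[15] deliver 4→2 → N2(foll b9 [q])
[16] deliver 2→4 → ∅
[17] deliver 4→1 → N1(foll b9 [q])
[18] deliver 1→4 → ∅
[19] deliver 1→4 → ∅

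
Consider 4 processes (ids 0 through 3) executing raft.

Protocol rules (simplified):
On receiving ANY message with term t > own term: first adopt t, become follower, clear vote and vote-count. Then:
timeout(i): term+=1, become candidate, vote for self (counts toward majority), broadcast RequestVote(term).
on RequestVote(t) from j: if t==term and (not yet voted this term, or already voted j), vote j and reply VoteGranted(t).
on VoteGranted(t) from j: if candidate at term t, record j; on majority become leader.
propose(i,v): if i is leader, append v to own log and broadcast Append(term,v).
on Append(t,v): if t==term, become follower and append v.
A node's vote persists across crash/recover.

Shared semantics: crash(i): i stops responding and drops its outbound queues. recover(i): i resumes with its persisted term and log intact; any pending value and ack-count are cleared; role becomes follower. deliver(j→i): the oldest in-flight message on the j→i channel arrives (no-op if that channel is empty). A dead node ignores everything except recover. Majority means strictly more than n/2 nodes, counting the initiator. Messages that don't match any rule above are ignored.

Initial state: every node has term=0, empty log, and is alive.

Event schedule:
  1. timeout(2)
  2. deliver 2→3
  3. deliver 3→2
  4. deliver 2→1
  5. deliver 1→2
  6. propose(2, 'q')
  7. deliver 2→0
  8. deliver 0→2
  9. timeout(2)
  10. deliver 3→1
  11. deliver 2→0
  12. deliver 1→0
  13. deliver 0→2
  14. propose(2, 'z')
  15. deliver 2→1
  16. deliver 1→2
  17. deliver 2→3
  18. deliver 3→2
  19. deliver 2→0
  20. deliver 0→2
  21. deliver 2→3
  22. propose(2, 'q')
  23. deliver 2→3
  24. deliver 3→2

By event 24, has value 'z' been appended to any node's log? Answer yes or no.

no

1. timeout(2):  <2:cand t1 ->
2. deliver 2→3:  <3:foll t1 ->
3. deliver 3→2:  nop
4. deliver 2→1:  <1:foll t1 ->
5. deliver 1→2:  <2:lead t1 ->
6. propose(2,'q'):  <2:lead t1 q>
7. deliver 2→0:  <0:foll t1 ->
8. deliver 0→2:  nop
9. timeout(2):  <2:cand t2 q>
10. deliver 3→1:  nop
11. deliver 2→0:  <0:foll t1 q>
12. deliver 1→0:  nop
13. deliver 0→2:  nop
14. propose(2,'z'):  nop
15. deliver 2→1:  <1:foll t1 q>
16. deliver 1→2:  nop
17. deliver 2→3:  <3:foll t1 q>
18. deliver 3→2:  nop
19. deliver 2→0:  <0:foll t2 q>
20. deliver 0→2:  nop
21. deliver 2→3:  <3:foll t2 q>
22. propose(2,'q'):  nop
23. deliver 2→3:  nop
24. deliver 3→2:  <2:lead t2 q>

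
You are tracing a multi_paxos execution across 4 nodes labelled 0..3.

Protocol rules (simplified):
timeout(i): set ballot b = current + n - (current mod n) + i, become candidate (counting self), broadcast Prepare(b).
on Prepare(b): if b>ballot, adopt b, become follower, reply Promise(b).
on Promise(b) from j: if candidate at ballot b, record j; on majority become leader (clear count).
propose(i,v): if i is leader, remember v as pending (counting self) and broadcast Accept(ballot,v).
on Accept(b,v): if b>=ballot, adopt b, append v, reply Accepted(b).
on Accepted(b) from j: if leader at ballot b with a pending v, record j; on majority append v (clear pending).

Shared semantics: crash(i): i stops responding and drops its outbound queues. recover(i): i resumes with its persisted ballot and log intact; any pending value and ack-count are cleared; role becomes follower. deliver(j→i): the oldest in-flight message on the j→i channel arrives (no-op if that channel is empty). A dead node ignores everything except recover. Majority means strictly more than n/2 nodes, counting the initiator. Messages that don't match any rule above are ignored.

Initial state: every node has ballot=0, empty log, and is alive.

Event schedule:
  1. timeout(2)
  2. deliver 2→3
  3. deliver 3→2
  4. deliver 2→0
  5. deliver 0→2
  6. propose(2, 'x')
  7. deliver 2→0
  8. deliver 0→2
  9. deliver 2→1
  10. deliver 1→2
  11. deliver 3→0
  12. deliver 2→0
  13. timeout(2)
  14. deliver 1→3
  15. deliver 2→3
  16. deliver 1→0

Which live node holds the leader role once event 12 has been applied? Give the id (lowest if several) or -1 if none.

[1] timeout(2) → N2(cand b6 [-])
[2] deliver 2→3 → N3(foll b6 [-])
[3] deliver 3→2 → ∅
[4] deliver 2→0 → N0(foll b6 [-])
[5] deliver 0→2 → N2(lead b6 [-])
[6] propose(2,'x') → ∅
[7] deliver 2→0 → N0(foll b6 [x])
[8] deliver 0→2 → ∅
[9] deliver 2→1 → N1(foll b6 [-])
[10] deliver 1→2 → ∅
[11] deliver 3→0 → ∅
[12] deliver 2→0 → ∅

2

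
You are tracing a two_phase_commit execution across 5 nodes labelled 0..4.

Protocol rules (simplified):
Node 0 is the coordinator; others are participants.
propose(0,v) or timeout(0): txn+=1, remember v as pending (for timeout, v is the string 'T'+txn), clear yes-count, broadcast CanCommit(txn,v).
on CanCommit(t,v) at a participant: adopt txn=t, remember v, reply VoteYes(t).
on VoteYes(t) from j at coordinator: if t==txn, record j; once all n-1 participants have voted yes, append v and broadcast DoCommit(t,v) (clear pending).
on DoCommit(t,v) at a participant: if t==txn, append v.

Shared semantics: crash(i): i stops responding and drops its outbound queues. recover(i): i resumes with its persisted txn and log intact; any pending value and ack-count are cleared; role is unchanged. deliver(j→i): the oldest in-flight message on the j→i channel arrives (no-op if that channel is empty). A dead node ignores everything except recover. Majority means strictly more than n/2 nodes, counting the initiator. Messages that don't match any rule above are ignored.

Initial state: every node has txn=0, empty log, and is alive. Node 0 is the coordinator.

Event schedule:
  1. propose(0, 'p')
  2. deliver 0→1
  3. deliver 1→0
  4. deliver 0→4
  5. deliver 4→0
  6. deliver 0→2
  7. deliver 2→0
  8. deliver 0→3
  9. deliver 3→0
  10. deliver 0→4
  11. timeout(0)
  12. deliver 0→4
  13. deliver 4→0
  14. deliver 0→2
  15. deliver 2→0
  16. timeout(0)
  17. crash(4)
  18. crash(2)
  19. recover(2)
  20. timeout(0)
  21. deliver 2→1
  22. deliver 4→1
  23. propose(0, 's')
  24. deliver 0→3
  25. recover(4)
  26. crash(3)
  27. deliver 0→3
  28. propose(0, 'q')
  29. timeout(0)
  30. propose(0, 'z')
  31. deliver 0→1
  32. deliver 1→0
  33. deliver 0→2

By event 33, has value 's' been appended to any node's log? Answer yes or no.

no

[1] propose(0,'p') → N0(coor t1 [-])
[2] deliver 0→1 → N1(part t1 [-])
[3] deliver 1→0 → ∅
[4] deliver 0→4 → N4(part t1 [-])
[5] deliver 4→0 → ∅
[6] deliver 0→2 → N2(part t1 [-])
[7] deliver 2→0 → ∅
[8] deliver 0→3 → N3(part t1 [-])
[9] deliver 3→0 → N0(coor t1 [p])
[10] deliver 0→4 → N4(part t1 [p])
[11] timeout(0) → N0(coor t2 [p])
[12] deliver 0→4 → N4(part t2 [p])
[13] deliver 4→0 → ∅
[14] deliver 0→2 → N2(part t1 [p])
[15] deliver 2→0 → ∅
[16] timeout(0) → N0(coor t3 [p])
[17] crash(4) → N4(✗part t2 [p])
[18] crash(2) → N2(✗part t1 [p])
[19] recover(2) → N2(part t1 [p])
[20] timeout(0) → N0(coor t4 [p])
[21] deliver 2→1 → ∅
[22] deliver 4→1 → ∅
[23] propose(0,'s') → N0(coor t5 [p])
[24] deliver 0→3 → N3(part t1 [p])
[25] recover(4) → N4(part t2 [p])
[26] crash(3) → N3(✗part t1 [p])
[27] deliver 0→3 → ∅
[28] propose(0,'q') → N0(coor t6 [p])
[29] timeout(0) → N0(coor t7 [p])
[30] propose(0,'z') → N0(coor t8 [p])
[31] deliver 0→1 → N1(part t1 [p])
[32] deliver 1→0 → ∅
[33] deliver 0→2 → N2(part t2 [p])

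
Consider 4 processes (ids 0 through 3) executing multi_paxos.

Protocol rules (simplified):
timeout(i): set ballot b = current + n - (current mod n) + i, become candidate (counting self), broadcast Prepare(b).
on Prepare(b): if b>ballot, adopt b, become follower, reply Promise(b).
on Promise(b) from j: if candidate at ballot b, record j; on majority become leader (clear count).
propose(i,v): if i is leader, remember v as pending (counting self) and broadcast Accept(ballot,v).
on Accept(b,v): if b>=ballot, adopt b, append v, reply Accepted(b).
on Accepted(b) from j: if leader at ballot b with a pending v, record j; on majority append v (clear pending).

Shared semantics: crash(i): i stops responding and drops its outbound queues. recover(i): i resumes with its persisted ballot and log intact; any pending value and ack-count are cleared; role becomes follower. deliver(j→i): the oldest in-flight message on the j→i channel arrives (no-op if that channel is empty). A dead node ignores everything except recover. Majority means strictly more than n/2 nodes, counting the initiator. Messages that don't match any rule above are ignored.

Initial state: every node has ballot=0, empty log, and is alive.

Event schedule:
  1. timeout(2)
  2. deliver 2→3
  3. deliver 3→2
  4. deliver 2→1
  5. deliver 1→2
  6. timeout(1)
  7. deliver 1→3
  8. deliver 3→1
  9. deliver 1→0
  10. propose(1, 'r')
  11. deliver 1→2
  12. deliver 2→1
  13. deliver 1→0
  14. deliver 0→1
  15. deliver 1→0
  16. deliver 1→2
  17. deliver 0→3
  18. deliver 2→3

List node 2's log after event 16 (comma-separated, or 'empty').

empty

after 1 — timeout(2): n2:cand/b6/[-]
after 2 — deliver 2→3: n3:foll/b6/[-]
after 3 — deliver 3→2: ·
after 4 — deliver 2→1: n1:foll/b6/[-]
after 5 — deliver 1→2: n2:lead/b6/[-]
after 6 — timeout(1): n1:cand/b9/[-]
after 7 — deliver 1→3: n3:foll/b9/[-]
after 8 — deliver 3→1: ·
after 9 — deliver 1→0: n0:foll/b9/[-]
after 10 — propose(1,'r'): ·
after 11 — deliver 1→2: n2:foll/b9/[-]
after 12 — deliver 2→1: n1:lead/b9/[-]
after 13 — deliver 1→0: ·
after 14 — deliver 0→1: ·
after 15 — deliver 1→0: ·
after 16 — deliver 1→2: ·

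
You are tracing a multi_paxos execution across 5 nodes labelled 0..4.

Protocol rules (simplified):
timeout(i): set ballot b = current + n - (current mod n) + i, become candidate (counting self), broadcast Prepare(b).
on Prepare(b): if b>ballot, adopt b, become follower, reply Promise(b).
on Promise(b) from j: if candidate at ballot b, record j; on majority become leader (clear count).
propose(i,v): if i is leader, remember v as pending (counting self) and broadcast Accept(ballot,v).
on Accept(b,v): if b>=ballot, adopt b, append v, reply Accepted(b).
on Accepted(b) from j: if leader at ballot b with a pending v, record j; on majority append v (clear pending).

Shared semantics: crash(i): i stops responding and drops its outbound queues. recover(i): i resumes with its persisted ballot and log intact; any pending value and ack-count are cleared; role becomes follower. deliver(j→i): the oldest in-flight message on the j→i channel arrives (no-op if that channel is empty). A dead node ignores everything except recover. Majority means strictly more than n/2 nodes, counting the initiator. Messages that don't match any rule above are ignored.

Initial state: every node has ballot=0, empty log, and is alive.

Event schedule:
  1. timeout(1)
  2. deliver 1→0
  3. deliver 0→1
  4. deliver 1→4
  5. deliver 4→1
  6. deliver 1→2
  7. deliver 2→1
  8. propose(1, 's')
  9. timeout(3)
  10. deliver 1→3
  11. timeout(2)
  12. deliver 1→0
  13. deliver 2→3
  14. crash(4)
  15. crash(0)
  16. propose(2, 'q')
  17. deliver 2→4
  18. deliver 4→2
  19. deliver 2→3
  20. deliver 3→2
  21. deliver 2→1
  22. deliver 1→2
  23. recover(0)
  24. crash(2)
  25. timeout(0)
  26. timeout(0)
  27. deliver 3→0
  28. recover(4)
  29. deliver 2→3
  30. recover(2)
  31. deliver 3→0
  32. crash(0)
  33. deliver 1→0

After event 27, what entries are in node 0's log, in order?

after 1 — timeout(1): n1:cand/b6/[-]
after 2 — deliver 1→0: n0:foll/b6/[-]
after 3 — deliver 0→1: ·
after 4 — deliver 1→4: n4:foll/b6/[-]
after 5 — deliver 4→1: n1:lead/b6/[-]
after 6 — deliver 1→2: n2:foll/b6/[-]
after 7 — deliver 2→1: ·
after 8 — propose(1,'s'): ·
after 9 — timeout(3): n3:cand/b8/[-]
after 10 — deliver 1→3: ·
after 11 — timeout(2): n2:cand/b12/[-]
after 12 — deliver 1→0: n0:foll/b6/[s]
after 13 — deliver 2→3: n3:foll/b12/[-]
after 14 — crash(4): n4:✗foll/b6/[-]
after 15 — crash(0): n0:✗foll/b6/[s]
after 16 — propose(2,'q'): ·
after 17 — deliver 2→4: ·
after 18 — deliver 4→2: ·
after 19 — deliver 2→3: ·
after 20 — deliver 3→2: ·
after 21 — deliver 2→1: n1:foll/b12/[-]
after 22 — deliver 1→2: ·
after 23 — recover(0): n0:foll/b6/[s]
after 24 — crash(2): n2:✗cand/b12/[-]
after 25 — timeout(0): n0:cand/b10/[s]
after 26 — timeout(0): n0:cand/b15/[s]
after 27 — deliver 3→0: ·

s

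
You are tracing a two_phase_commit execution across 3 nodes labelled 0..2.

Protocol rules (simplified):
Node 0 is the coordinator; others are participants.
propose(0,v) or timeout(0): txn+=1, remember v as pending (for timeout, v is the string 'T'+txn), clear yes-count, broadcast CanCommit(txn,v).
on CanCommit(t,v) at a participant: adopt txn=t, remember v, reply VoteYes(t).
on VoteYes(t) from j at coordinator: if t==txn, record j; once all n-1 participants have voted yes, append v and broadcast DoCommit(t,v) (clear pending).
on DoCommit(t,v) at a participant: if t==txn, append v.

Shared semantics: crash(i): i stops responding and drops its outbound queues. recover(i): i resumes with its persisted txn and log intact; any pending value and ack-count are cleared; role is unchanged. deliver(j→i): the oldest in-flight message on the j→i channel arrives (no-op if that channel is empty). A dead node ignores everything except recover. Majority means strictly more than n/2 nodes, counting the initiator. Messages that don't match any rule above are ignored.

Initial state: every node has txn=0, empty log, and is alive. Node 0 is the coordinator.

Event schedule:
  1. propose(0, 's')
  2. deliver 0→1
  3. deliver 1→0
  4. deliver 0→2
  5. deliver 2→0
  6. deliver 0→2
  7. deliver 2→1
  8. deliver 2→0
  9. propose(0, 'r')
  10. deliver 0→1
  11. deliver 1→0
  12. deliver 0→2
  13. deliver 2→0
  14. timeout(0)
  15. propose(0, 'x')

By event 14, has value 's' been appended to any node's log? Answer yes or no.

yes

step 1 propose(0,'s'): 0={coor,t=1,log=-}
step 2 deliver 0→1: 1={part,t=1,log=-}
step 3 deliver 1→0: —
step 4 deliver 0→2: 2={part,t=1,log=-}
step 5 deliver 2→0: 0={coor,t=1,log=s}
step 6 deliver 0→2: 2={part,t=1,log=s}
step 7 deliver 2→1: —
step 8 deliver 2→0: —
step 9 propose(0,'r'): 0={coor,t=2,log=s}
step 10 deliver 0→1: 1={part,t=1,log=s}
step 11 deliver 1→0: —
step 12 deliver 0→2: 2={part,t=2,log=s}
step 13 deliver 2→0: —
step 14 timeout(0): 0={coor,t=3,log=s}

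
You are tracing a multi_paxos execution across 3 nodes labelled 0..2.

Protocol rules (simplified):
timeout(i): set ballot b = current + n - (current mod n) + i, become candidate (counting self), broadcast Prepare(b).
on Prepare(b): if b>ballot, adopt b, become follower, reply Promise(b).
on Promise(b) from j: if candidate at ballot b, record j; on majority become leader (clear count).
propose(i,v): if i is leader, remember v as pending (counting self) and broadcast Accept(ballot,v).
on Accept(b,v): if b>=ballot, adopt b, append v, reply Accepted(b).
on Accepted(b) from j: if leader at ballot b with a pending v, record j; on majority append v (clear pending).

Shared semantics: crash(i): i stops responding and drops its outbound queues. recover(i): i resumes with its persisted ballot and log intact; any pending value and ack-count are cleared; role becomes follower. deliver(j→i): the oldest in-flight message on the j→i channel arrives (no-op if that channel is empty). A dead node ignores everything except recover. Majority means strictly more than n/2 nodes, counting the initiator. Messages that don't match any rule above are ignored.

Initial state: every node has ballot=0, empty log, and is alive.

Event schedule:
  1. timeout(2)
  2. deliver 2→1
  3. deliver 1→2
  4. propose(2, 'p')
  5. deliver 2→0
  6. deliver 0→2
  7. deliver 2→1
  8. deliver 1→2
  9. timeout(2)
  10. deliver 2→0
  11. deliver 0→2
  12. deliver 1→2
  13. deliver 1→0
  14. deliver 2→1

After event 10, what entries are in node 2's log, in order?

p

after 1 — timeout(2): n2:cand/b5/[-]
after 2 — deliver 2→1: n1:foll/b5/[-]
after 3 — deliver 1→2: n2:lead/b5/[-]
after 4 — propose(2,'p'): ·
after 5 — deliver 2→0: n0:foll/b5/[-]
after 6 — deliver 0→2: ·
after 7 — deliver 2→1: n1:foll/b5/[p]
after 8 — deliver 1→2: n2:lead/b5/[p]
after 9 — timeout(2): n2:cand/b8/[p]
after 10 — deliver 2→0: n0:foll/b5/[p]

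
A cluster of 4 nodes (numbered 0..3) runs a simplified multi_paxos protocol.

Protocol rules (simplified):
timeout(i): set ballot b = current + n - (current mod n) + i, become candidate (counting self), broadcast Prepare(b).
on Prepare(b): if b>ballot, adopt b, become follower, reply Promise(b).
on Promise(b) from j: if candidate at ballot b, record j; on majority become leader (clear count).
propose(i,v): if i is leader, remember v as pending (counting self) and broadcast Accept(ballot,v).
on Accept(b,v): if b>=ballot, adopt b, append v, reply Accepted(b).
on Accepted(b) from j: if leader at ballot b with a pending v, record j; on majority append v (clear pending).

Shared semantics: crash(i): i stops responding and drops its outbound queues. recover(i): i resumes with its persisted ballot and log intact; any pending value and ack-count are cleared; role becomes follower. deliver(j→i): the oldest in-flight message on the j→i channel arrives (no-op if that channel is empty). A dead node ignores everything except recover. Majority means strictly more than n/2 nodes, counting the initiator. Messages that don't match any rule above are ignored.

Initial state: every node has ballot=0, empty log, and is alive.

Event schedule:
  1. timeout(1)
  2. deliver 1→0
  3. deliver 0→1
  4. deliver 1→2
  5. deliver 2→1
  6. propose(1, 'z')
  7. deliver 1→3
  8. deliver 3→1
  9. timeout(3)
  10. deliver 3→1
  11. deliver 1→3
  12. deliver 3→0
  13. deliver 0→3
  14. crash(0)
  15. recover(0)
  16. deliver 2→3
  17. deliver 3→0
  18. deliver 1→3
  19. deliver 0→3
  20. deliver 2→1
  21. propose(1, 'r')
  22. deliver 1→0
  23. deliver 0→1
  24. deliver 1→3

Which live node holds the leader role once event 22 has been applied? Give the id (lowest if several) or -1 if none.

after 1 — timeout(1): n1:cand/b5/[-]
after 2 — deliver 1→0: n0:foll/b5/[-]
after 3 — deliver 0→1: ·
after 4 — deliver 1→2: n2:foll/b5/[-]
after 5 — deliver 2→1: n1:lead/b5/[-]
after 6 — propose(1,'z'): ·
after 7 — deliver 1→3: n3:foll/b5/[-]
after 8 — deliver 3→1: ·
after 9 — timeout(3): n3:cand/b11/[-]
after 10 — deliver 3→1: n1:foll/b11/[-]
after 11 — deliver 1→3: ·
after 12 — deliver 3→0: n0:foll/b11/[-]
after 13 — deliver 0→3: ·
after 14 — crash(0): n0:✗foll/b11/[-]
after 15 — recover(0): n0:foll/b11/[-]
after 16 — deliver 2→3: ·
after 17 — deliver 3→0: ·
after 18 — deliver 1→3: n3:lead/b11/[-]
after 19 — deliver 0→3: ·
after 20 — deliver 2→1: ·
after 21 — propose(1,'r'): ·
after 22 — deliver 1→0: ·

3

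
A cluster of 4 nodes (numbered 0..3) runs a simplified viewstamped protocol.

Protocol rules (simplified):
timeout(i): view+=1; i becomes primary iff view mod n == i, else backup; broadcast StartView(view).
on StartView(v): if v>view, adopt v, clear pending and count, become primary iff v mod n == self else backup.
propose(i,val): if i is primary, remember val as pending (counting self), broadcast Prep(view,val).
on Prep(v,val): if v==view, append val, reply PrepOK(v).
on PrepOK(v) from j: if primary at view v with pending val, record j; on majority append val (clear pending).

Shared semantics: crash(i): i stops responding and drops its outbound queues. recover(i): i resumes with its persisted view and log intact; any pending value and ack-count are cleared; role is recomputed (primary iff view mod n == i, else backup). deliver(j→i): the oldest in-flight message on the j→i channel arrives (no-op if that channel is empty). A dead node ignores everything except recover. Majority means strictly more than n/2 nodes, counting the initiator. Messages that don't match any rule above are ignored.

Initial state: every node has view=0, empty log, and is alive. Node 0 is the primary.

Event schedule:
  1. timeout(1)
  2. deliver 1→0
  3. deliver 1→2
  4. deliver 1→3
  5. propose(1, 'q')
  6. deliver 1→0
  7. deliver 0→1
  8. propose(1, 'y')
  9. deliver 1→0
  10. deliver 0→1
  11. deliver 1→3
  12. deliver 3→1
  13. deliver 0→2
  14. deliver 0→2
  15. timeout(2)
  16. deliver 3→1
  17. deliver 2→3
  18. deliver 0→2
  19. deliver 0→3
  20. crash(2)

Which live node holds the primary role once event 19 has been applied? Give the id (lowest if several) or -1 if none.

1

step 1 timeout(1): 1={prim,v=1,log=-}
step 2 deliver 1→0: 0={back,v=1,log=-}
step 3 deliver 1→2: 2={back,v=1,log=-}
step 4 deliver 1→3: 3={back,v=1,log=-}
step 5 propose(1,'q'): —
step 6 deliver 1→0: 0={back,v=1,log=q}
step 7 deliver 0→1: —
step 8 propose(1,'y'): —
step 9 deliver 1→0: 0={back,v=1,log=q,y}
step 10 deliver 0→1: —
step 11 deliver 1→3: 3={back,v=1,log=q}
step 12 deliver 3→1: 1={prim,v=1,log=y}
step 13 deliver 0→2: —
step 14 deliver 0→2: —
step 15 timeout(2): 2={prim,v=2,log=-}
step 16 deliver 3→1: —
step 17 deliver 2→3: 3={back,v=2,log=q}
step 18 deliver 0→2: —
step 19 deliver 0→3: —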